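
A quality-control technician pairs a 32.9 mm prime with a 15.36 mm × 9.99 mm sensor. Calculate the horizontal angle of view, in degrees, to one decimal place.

Angle of view α = 2·arctan(w/2f) with w = 15.36 mm and f = 32.9 mm.
w/2f = 0.23343; arctan(0.23343) ≈ 13.1395°, so α ≈ 26.2791°.

26.3°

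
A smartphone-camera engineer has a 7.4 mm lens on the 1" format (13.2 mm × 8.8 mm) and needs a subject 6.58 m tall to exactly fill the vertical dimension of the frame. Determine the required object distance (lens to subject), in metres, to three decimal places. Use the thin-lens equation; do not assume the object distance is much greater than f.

5.541 m

W: 6.58 m = 6580 mm.
Magnification m = h/W = dᵢ/dₒ; combined with 1/f = 1/dₒ + 1/dᵢ this gives dₒ = f·(1 + W/h).
dₒ = 7.4 mm × (1 + 6580/8.8) = 7.4 × 748.7273 ≈ 5540.582 mm = 5.54058 m.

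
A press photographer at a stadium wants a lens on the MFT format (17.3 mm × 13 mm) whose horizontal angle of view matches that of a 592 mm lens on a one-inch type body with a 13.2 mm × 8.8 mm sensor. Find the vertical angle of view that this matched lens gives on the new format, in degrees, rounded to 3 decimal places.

0.960°

Equal horizontal AOV ⇒ f₂ = f₁ · 17.3/13.2 = 592 × 1.31061 ≈ 775.8788 mm.
Vertical AOV on the new format = 2·arctan(13 / (2 × 775.8788)) = 2·arctan(0.00838) ≈ 0.9600°.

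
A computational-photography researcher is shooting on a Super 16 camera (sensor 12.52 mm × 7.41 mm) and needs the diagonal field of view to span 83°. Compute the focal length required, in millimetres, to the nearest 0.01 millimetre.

Sensor diagonal = √(12.52² + 7.41²) = √211.6585 ≈ 14.5485 mm.
From α = 2·arctan(d/2f) we get f = d / (2·tan(α/2)).
With d = 14.5485 mm and α/2 = 41.5°, tan(α/2) ≈ 0.88473, so f ≈ 14.5485 / 1.76945 ≈ 8.2220 mm.

8.22 mm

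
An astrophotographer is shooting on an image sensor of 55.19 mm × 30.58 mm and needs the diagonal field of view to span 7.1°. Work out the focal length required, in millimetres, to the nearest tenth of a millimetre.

508.5 mm

Sensor diagonal = √(55.19² + 30.58²) = √3981.0725 ≈ 63.0957 mm.
From α = 2·arctan(d/2f) we get f = d / (2·tan(α/2)).
With d = 63.0957 mm and α/2 = 3.55°, tan(α/2) ≈ 0.06204, so f ≈ 63.0957 / 0.12408 ≈ 508.5201 mm.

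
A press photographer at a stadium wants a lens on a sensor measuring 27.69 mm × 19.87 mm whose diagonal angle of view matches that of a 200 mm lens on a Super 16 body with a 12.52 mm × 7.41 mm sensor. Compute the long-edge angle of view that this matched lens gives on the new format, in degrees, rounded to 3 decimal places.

3.385°

Sensor diagonal = √(12.52² + 7.41²) = √211.6585 ≈ 14.5485 mm.
Sensor diagonal = √(27.69² + 19.87²) = √1161.5530 ≈ 34.0816 mm.
Equal diagonal AOV ⇒ f₂ = f₁ · 34.0816/14.5485 = 200 × 2.34262 ≈ 468.5238 mm.
Long-edge AOV on the new format = 2·arctan(27.69 / (2 × 468.5238)) = 2·arctan(0.02955) ≈ 3.3852°.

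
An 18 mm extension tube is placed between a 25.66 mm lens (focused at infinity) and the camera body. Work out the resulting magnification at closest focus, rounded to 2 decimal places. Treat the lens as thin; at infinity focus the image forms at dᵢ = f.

0.70×

The tube moves the image plane from f to f + e, so dᵢ = 25.66 + 18 = 43.66 mm. Focus is achieved when 1/f = 1/dₒ + 1/dᵢ, giving dₒ = 1/(1/f − 1/(f+e)).
Magnification m = dᵢ/dₒ = (f+e)·(1/f − 1/(f+e)) = e/f = 18/25.66 ≈ 0.7015.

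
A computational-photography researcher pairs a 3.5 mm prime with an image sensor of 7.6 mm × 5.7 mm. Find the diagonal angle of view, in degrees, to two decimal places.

Sensor diagonal = √(7.6² + 5.7²) = √90.2500 ≈ 9.5000 mm.
Angle of view α = 2·arctan(d/2f) with d = 9.5000 mm and f = 3.5 mm.
d/2f = 1.35714; arctan(1.35714) ≈ 53.6156°, so α ≈ 107.2313°.

107.23°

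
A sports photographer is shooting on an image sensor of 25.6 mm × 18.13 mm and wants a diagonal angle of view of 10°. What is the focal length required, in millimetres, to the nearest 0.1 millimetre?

Sensor diagonal = √(25.6² + 18.13²) = √984.0569 ≈ 31.3697 mm.
From α = 2·arctan(d/2f) we get f = d / (2·tan(α/2)).
With d = 31.3697 mm and α/2 = 5°, tan(α/2) ≈ 0.08749, so f ≈ 31.3697 / 0.17498 ≈ 179.2785 mm.

179.3 mm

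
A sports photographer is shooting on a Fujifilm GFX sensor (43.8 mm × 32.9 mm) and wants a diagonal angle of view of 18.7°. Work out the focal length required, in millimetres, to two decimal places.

166.35 mm

Sensor diagonal = √(43.8² + 32.9²) = √3000.8500 ≈ 54.7800 mm.
From α = 2·arctan(d/2f) we get f = d / (2·tan(α/2)).
With d = 54.7800 mm and α/2 = 9.35°, tan(α/2) ≈ 0.16465, so f ≈ 54.7800 / 0.32930 ≈ 166.3504 mm.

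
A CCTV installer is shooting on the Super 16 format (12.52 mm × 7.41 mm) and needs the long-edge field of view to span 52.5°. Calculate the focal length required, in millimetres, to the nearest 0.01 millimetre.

From α = 2·arctan(w/2f) we get f = w / (2·tan(α/2)).
With w = 12.52 mm and α/2 = 26.25°, tan(α/2) ≈ 0.49315, so f ≈ 12.52 / 0.98629 ≈ 12.6940 mm.

12.69 mm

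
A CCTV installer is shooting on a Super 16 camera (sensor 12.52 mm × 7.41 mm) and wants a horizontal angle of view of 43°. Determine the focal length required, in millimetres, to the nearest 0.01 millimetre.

15.89 mm

From α = 2·arctan(w/2f) we get f = w / (2·tan(α/2)).
With w = 12.52 mm and α/2 = 21.5°, tan(α/2) ≈ 0.39391, so f ≈ 12.52 / 0.78782 ≈ 15.8919 mm.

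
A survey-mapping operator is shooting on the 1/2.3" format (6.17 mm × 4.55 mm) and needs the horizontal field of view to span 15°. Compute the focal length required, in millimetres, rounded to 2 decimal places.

From α = 2·arctan(w/2f) we get f = w / (2·tan(α/2)).
With w = 6.17 mm and α/2 = 7.5°, tan(α/2) ≈ 0.13165, so f ≈ 6.17 / 0.26330 ≈ 23.4329 mm.

23.43 mm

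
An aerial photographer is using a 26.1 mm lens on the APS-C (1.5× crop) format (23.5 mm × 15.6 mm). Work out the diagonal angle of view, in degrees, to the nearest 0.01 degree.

Sensor diagonal = √(23.5² + 15.6²) = √795.6100 ≈ 28.2066 mm.
Angle of view α = 2·arctan(d/2f) with d = 28.2066 mm and f = 26.1 mm.
d/2f = 0.54036; arctan(0.54036) ≈ 28.3848°, so α ≈ 56.7696°.

56.77°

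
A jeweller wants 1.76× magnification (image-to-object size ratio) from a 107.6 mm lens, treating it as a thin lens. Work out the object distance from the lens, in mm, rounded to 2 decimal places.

With m = dᵢ/dₒ and 1/f = 1/dₒ + 1/dᵢ, substituting dᵢ = m·dₒ gives 1/f = (1 + 1/m)/dₒ, hence dₒ = f·(1 + 1/m).
dₒ = 107.6 × (1 + 1/1.76) = 107.6 × 1.56818 ≈ 168.736 mm.

168.74 mm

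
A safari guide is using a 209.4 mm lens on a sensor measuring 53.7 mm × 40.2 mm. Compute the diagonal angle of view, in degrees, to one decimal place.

18.2°

Sensor diagonal = √(53.7² + 40.2²) = √4499.7300 ≈ 67.0800 mm.
Angle of view α = 2·arctan(d/2f) with d = 67.0800 mm and f = 209.4 mm.
d/2f = 0.16017; arctan(0.16017) ≈ 9.0999°, so α ≈ 18.1998°.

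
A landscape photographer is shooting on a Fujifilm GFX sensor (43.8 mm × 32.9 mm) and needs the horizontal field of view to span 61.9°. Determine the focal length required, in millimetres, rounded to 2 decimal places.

From α = 2·arctan(w/2f) we get f = w / (2·tan(α/2)).
With w = 43.8 mm and α/2 = 30.95°, tan(α/2) ≈ 0.59967, so f ≈ 43.8 / 1.19935 ≈ 36.5199 mm.

36.52 mm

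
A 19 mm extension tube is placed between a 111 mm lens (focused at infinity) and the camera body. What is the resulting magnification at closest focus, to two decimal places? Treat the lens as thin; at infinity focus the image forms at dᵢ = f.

0.17×

The tube moves the image plane from f to f + e, so dᵢ = 111 + 19 = 130 mm. Focus is achieved when 1/f = 1/dₒ + 1/dᵢ, giving dₒ = 1/(1/f − 1/(f+e)).
Magnification m = dᵢ/dₒ = (f+e)·(1/f − 1/(f+e)) = e/f = 19/111 ≈ 0.1712.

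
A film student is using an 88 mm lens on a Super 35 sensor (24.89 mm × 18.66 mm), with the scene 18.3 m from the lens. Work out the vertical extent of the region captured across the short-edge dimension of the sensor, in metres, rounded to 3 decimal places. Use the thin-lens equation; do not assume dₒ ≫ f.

dₒ: 18.3 m = 18300 mm.
Similar triangles through the lens centre give W/dₒ = h/dᵢ; with 1/f = 1/dₒ + 1/dᵢ this gives W = h·(dₒ − f)/f.
W = 18.66 mm × (18300 − 88) / 88 = 18.66 × 206.9545 ≈ 3861.772 mm = 3.86177 m.

3.862 m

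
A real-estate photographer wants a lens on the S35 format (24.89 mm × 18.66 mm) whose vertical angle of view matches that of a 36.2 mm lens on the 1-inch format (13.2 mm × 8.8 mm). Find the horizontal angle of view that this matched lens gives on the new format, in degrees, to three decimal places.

Equal vertical AOV ⇒ f₂ = f₁ · 18.66/8.8 = 36.2 × 2.12045 ≈ 76.7605 mm.
Horizontal AOV on the new format = 2·arctan(24.89 / (2 × 76.7605)) = 2·arctan(0.16213) ≈ 18.4182°.

18.418°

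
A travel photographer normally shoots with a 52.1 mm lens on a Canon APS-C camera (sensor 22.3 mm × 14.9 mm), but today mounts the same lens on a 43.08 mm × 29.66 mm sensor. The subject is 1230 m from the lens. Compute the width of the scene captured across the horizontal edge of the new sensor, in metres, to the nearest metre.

1017 m

The focal length stays 52.1 mm; the relevant sensor dimension is now w = 43.08 mm. Object distance dₒ = 1230 m = 1.23e+06 mm.
Thin-lens field width W = w·(dₒ − f)/f = 43.08 × (1.23e+06 − 52.1)/52.1 ≈ 1017008.743 mm = 1017.01 m.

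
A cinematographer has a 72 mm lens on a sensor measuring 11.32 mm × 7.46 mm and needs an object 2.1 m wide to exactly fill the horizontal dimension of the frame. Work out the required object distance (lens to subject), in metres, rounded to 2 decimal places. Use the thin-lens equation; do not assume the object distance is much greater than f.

W: 2.1 m = 2100 mm.
Magnification m = w/W = dᵢ/dₒ; combined with 1/f = 1/dₒ + 1/dᵢ this gives dₒ = f·(1 + W/w).
dₒ = 72 mm × (1 + 2100/11.32) = 72 × 186.5124 ≈ 13428.890 mm = 13.4289 m.

13.43 m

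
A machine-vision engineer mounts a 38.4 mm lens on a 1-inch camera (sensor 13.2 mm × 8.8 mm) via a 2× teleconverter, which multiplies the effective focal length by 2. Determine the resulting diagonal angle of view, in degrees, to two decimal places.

Effective focal length f = 38.4 × 2 = 76.8 mm.
Sensor diagonal = √(13.2² + 8.8²) = √251.6800 ≈ 15.8644 mm.
α = 2·arctan(15.864 / (2 × 76.8)) = 2·arctan(0.10328) ≈ 11.7937°.

11.79°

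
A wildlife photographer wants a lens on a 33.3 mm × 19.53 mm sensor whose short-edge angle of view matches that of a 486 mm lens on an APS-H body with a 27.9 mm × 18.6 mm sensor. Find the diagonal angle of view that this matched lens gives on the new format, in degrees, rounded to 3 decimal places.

Equal short-edge AOV ⇒ f₂ = f₁ · 19.53/18.6 = 486 × 1.05000 ≈ 510.3000 mm.
Sensor diagonal = √(33.3² + 19.53²) = √1490.3109 ≈ 38.6045 mm.
Diagonal AOV on the new format = 2·arctan(38.6045 / (2 × 510.3000)) = 2·arctan(0.03783) ≈ 4.3324°.

4.332°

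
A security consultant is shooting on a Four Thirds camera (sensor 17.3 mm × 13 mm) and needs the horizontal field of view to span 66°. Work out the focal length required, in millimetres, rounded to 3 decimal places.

From α = 2·arctan(w/2f) we get f = w / (2·tan(α/2)).
With w = 17.3 mm and α/2 = 33°, tan(α/2) ≈ 0.64941, so f ≈ 17.3 / 1.29882 ≈ 13.3198 mm.

13.320 mm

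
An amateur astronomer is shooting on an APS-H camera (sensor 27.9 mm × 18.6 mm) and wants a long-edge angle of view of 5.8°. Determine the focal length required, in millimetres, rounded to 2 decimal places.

From α = 2·arctan(w/2f) we get f = w / (2·tan(α/2)).
With w = 27.9 mm and α/2 = 2.9°, tan(α/2) ≈ 0.05066, so f ≈ 27.9 / 0.10132 ≈ 275.3771 mm.

275.38 mm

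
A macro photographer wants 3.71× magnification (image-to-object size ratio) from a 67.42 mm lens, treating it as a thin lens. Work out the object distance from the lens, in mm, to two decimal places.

With m = dᵢ/dₒ and 1/f = 1/dₒ + 1/dᵢ, substituting dᵢ = m·dₒ gives 1/f = (1 + 1/m)/dₒ, hence dₒ = f·(1 + 1/m).
dₒ = 67.42 × (1 + 1/3.71) = 67.42 × 1.26954 ≈ 85.593 mm.

85.59 mm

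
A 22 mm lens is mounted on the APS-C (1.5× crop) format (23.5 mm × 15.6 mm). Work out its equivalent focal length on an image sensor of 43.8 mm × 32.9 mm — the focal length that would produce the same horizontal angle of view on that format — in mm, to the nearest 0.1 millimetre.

Equal angle of view means equal width/f ratio, so f₂ = f₁ · (width₂/width₁) = 22 × 43.8/23.5.
f₂ = 22 × 1.86383 ≈ 41.004 mm.

41.0 mm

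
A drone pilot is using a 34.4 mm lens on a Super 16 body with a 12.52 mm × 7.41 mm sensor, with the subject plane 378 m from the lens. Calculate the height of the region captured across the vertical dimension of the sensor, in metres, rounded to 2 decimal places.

81.42 m

dₒ: 378 m = 378000 mm.
Similar triangles through the lens centre give W/dₒ = h/dᵢ; with 1/f = 1/dₒ + 1/dᵢ this gives W = h·(dₒ − f)/f.
W = 7.41 mm × (378000 − 34.4) / 34.4 = 7.41 × 10987.3721 ≈ 81416.427 mm = 81.4164 m.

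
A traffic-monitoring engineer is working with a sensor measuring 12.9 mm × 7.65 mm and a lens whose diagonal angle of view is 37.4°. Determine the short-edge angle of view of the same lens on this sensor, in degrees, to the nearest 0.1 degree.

Sensor diagonal = √(12.9² + 7.65²) = √224.9325 ≈ 14.9977 mm.
From the diagonal AOV: f = 14.9977 / (2·tan(18.7°)) = 14.9977 / 0.67696 ≈ 22.1545 mm.
Short-edge AOV = 2·arctan(7.65 / (2 × 22.1545)) = 2·arctan(0.17265) ≈ 19.5913°.

19.6°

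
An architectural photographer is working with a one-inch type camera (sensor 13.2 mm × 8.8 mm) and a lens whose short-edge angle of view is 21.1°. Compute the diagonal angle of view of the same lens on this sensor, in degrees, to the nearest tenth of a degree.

From the short-edge AOV: f = 8.8 / (2·tan(10.55°)) = 8.8 / 0.37248 ≈ 23.6252 mm.
Sensor diagonal = √(13.2² + 8.8²) = √251.6800 ≈ 15.8644 mm.
Diagonal AOV = 2·arctan(15.8644 / (2 × 23.6252)) = 2·arctan(0.33575) ≈ 37.1192°.

37.1°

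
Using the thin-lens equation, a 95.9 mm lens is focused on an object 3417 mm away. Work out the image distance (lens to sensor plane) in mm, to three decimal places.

1/dᵢ = 1/f − 1/dₒ = 1/95.9 − 1/3417 = 0.0101349 mm⁻¹.
dᵢ = 1/0.0101349 ≈ 98.6692 mm.

98.669 mm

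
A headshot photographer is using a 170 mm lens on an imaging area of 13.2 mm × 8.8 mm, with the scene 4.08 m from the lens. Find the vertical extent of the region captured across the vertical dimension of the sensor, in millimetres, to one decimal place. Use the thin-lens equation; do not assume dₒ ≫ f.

dₒ: 4.08 m = 4080 mm.
Similar triangles through the lens centre give W/dₒ = h/dᵢ; with 1/f = 1/dₒ + 1/dᵢ this gives W = h·(dₒ − f)/f.
W = 8.8 mm × (4080 − 170) / 170 = 8.8 × 23.0000 ≈ 202.400 mm.

202.4 mm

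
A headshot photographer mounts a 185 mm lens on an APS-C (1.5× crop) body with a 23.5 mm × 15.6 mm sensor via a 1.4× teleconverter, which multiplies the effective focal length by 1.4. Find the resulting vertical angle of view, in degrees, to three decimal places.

3.450°

Effective focal length f = 185 × 1.4 = 259 mm.
α = 2·arctan(15.6 / (2 × 259)) = 2·arctan(0.03012) ≈ 3.4500°.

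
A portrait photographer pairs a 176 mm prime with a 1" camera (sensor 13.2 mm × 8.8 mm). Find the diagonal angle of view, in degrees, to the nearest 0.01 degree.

5.16°

Sensor diagonal = √(13.2² + 8.8²) = √251.6800 ≈ 15.8644 mm.
Angle of view α = 2·arctan(d/2f) with d = 15.8644 mm and f = 176 mm.
d/2f = 0.04507; arctan(0.04507) ≈ 2.5805°, so α ≈ 5.1611°.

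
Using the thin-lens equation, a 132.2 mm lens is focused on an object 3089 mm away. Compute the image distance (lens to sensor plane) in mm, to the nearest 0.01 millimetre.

1/dᵢ = 1/f − 1/dₒ = 1/132.2 − 1/3089 = 0.0072406 mm⁻¹.
dᵢ = 1/0.0072406 ≈ 138.1107 mm.

138.11 mm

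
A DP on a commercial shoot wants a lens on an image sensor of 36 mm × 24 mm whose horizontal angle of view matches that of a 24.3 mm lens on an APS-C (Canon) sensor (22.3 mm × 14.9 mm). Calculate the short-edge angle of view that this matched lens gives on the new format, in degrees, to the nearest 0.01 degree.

Equal horizontal AOV ⇒ f₂ = f₁ · 36/22.3 = 24.3 × 1.61435 ≈ 39.2287 mm.
Short-edge AOV on the new format = 2·arctan(24 / (2 × 39.2287)) = 2·arctan(0.30590) ≈ 34.0176°.

34.02°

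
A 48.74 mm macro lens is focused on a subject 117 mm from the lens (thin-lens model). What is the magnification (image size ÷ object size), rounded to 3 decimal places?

Thin lens: 1/f = 1/dₒ + 1/dᵢ → 1/dᵢ = 1/48.74 − 1/117 = 0.0119700 mm⁻¹, so dᵢ ≈ 83.5420 mm.
Magnification m = dᵢ/dₒ = 83.5420/117 ≈ 0.71403.

0.714×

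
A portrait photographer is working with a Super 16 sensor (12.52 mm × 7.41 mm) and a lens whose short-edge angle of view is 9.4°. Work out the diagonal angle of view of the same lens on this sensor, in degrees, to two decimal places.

From the short-edge AOV: f = 7.41 / (2·tan(4.7°)) = 7.41 / 0.16443 ≈ 45.0648 mm.
Sensor diagonal = √(12.52² + 7.41²) = √211.6585 ≈ 14.5485 mm.
Diagonal AOV = 2·arctan(14.5485 / (2 × 45.0648)) = 2·arctan(0.16142) ≈ 18.3389°.

18.34°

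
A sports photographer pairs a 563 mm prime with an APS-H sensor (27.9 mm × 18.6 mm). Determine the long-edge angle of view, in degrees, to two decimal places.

Angle of view α = 2·arctan(w/2f) with w = 27.9 mm and f = 563 mm.
w/2f = 0.02478; arctan(0.02478) ≈ 1.4194°, so α ≈ 2.8388°.

2.84°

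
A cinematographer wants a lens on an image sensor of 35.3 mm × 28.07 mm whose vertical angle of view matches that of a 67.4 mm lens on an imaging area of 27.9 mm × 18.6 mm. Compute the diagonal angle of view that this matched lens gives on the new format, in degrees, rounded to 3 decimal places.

25.000°

Equal vertical AOV ⇒ f₂ = f₁ · 28.07/18.6 = 67.4 × 1.50914 ≈ 101.7160 mm.
Sensor diagonal = √(35.3² + 28.07²) = √2034.0149 ≈ 45.1001 mm.
Diagonal AOV on the new format = 2·arctan(45.1001 / (2 × 101.7160)) = 2·arctan(0.22170) ≈ 25.0001°.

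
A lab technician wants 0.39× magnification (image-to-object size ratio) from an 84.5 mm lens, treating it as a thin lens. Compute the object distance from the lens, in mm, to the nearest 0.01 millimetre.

301.17 mm

With m = dᵢ/dₒ and 1/f = 1/dₒ + 1/dᵢ, substituting dᵢ = m·dₒ gives 1/f = (1 + 1/m)/dₒ, hence dₒ = f·(1 + 1/m).
dₒ = 84.5 × (1 + 1/0.39) = 84.5 × 3.56410 ≈ 301.167 mm.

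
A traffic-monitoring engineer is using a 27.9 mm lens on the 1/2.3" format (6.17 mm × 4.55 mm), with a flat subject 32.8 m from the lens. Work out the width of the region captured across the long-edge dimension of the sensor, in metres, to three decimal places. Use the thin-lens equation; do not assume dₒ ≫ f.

dₒ: 32.8 m = 32800 mm.
Similar triangles through the lens centre give W/dₒ = w/dᵢ; with 1/f = 1/dₒ + 1/dᵢ this gives W = w·(dₒ − f)/f.
W = 6.17 mm × (32800 − 27.9) / 27.9 = 6.17 × 1174.6272 ≈ 7247.450 mm = 7.24745 m.

7.247 m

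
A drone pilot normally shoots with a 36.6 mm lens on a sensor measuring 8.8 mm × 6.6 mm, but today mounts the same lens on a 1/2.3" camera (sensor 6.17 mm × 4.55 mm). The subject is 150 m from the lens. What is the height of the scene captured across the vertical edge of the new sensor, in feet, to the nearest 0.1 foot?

The focal length stays 36.6 mm; the relevant sensor dimension is now h = 4.55 mm. Object distance dₒ = 150 m = 150000 mm.
Thin-lens field height W = h·(dₒ − f)/f = 4.55 × (150000 − 36.6)/36.6 ≈ 18642.991 mm = 18642.991/304.8 ft = 61.1647 ft.

61.2 ft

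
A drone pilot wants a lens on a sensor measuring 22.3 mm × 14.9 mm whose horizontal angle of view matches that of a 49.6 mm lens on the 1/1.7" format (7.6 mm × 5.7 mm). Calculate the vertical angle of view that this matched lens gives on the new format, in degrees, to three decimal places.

Equal horizontal AOV ⇒ f₂ = f₁ · 22.3/7.6 = 49.6 × 2.93421 ≈ 145.5368 mm.
Vertical AOV on the new format = 2·arctan(14.9 / (2 × 145.5368)) = 2·arctan(0.05119) ≈ 5.8608°.

5.861°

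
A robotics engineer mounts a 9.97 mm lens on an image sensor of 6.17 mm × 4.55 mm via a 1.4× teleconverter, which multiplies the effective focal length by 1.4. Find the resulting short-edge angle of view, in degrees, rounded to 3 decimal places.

18.514°

Effective focal length f = 9.97 × 1.4 = 13.958 mm.
α = 2·arctan(4.55 / (2 × 13.958)) = 2·arctan(0.16299) ≈ 18.5144°.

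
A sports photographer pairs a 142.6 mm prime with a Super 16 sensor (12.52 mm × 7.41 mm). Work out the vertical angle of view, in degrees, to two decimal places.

Angle of view α = 2·arctan(h/2f) with h = 7.41 mm and f = 142.6 mm.
h/2f = 0.02598; arctan(0.02598) ≈ 1.4883°, so α ≈ 2.9766°.

2.98°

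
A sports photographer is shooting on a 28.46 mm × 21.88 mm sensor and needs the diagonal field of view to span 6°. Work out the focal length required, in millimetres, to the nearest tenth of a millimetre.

342.5 mm

Sensor diagonal = √(28.46² + 21.88²) = √1288.7060 ≈ 35.8986 mm.
From α = 2·arctan(d/2f) we get f = d / (2·tan(α/2)).
With d = 35.8986 mm and α/2 = 3°, tan(α/2) ≈ 0.05241, so f ≈ 35.8986 / 0.10482 ≈ 342.4926 mm.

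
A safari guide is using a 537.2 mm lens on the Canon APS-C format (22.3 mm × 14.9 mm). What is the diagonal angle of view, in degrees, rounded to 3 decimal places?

Sensor diagonal = √(22.3² + 14.9²) = √719.3000 ≈ 26.8198 mm.
Angle of view α = 2·arctan(d/2f) with d = 26.8198 mm and f = 537.2 mm.
d/2f = 0.02496; arctan(0.02496) ≈ 1.4300°, so α ≈ 2.8599°.

2.860°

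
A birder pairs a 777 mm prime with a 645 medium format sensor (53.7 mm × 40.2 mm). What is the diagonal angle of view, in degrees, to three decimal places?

4.943°

Sensor diagonal = √(53.7² + 40.2²) = √4499.7300 ≈ 67.0800 mm.
Angle of view α = 2·arctan(d/2f) with d = 67.0800 mm and f = 777 mm.
d/2f = 0.04317; arctan(0.04317) ≈ 2.4717°, so α ≈ 4.9434°.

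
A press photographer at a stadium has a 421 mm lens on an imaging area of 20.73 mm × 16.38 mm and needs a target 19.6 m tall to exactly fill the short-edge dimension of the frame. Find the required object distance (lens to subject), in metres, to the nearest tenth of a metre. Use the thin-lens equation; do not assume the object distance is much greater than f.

504.2 m

W: 19.6 m = 19600 mm.
Magnification m = h/W = dᵢ/dₒ; combined with 1/f = 1/dₒ + 1/dᵢ this gives dₒ = f·(1 + W/h).
dₒ = 421 mm × (1 + 19600/16.38) = 421 × 1197.5812 ≈ 504181.684 mm = 504.182 m.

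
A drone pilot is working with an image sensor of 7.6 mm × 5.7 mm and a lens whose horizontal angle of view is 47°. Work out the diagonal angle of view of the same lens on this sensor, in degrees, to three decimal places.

From the horizontal AOV: f = 7.6 / (2·tan(23.5°)) = 7.6 / 0.86962 ≈ 8.7394 mm.
Sensor diagonal = √(7.6² + 5.7²) = √90.2500 ≈ 9.5000 mm.
Diagonal AOV = 2·arctan(9.5000 / (2 × 8.7394)) = 2·arctan(0.54352) ≈ 57.0495°.

57.050°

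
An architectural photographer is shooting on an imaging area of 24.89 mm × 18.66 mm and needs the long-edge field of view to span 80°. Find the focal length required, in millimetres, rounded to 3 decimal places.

14.831 mm

From α = 2·arctan(w/2f) we get f = w / (2·tan(α/2)).
With w = 24.89 mm and α/2 = 40°, tan(α/2) ≈ 0.83910, so f ≈ 24.89 / 1.67820 ≈ 14.8314 mm.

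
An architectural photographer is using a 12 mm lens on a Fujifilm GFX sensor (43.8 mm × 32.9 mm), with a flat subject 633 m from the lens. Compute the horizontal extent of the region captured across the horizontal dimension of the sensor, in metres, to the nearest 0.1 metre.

dₒ: 633 m = 633000 mm.
Similar triangles through the lens centre give W/dₒ = w/dᵢ; with 1/f = 1/dₒ + 1/dᵢ this gives W = w·(dₒ − f)/f.
W = 43.8 mm × (633000 − 12) / 12 = 43.8 × 52749.0000 ≈ 2310406.200 mm = 2310.41 m.

2310.4 m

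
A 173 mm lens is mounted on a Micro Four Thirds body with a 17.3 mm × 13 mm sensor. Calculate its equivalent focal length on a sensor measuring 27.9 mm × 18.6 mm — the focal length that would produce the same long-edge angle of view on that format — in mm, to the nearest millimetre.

279 mm

Equal angle of view means equal width/f ratio, so f₂ = f₁ · (width₂/width₁) = 173 × 27.9/17.3.
f₂ = 173 × 1.61272 ≈ 279.000 mm.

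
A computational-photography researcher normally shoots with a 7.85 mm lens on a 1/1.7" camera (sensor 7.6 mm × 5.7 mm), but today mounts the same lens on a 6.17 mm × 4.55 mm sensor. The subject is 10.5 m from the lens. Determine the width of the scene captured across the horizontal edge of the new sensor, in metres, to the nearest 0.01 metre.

8.25 m

The focal length stays 7.85 mm; the relevant sensor dimension is now w = 6.17 mm. Object distance dₒ = 10.5 m = 10500 mm.
Thin-lens field width W = w·(dₒ − f)/f = 6.17 × (10500 − 7.85)/7.85 ≈ 8246.696 mm = 8.2467 m.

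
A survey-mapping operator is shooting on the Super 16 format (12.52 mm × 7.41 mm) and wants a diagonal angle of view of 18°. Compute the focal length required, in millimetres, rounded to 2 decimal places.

45.93 mm

Sensor diagonal = √(12.52² + 7.41²) = √211.6585 ≈ 14.5485 mm.
From α = 2·arctan(d/2f) we get f = d / (2·tan(α/2)).
With d = 14.5485 mm and α/2 = 9°, tan(α/2) ≈ 0.15838, so f ≈ 14.5485 / 0.31677 ≈ 45.9278 mm.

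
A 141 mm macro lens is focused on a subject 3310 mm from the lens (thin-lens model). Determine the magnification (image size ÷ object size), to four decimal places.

Thin lens: 1/f = 1/dₒ + 1/dᵢ → 1/dᵢ = 1/141 − 1/3310 = 0.0067901 mm⁻¹, so dᵢ ≈ 147.2736 mm.
Magnification m = dᵢ/dₒ = 147.2736/3310 ≈ 0.04449.

0.0445×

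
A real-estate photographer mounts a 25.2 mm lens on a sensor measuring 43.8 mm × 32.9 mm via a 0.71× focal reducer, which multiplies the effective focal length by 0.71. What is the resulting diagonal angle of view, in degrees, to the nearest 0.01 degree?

113.69°

Effective focal length f = 25.2 × 0.71 = 17.892 mm.
Sensor diagonal = √(43.8² + 32.9²) = √3000.8500 ≈ 54.7800 mm.
α = 2·arctan(54.780 / (2 × 17.892)) = 2·arctan(1.53085) ≈ 113.6924°.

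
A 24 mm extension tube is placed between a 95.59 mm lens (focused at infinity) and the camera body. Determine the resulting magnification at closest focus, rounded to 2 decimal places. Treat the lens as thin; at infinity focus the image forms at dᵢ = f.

0.25×

The tube moves the image plane from f to f + e, so dᵢ = 95.59 + 24 = 119.59 mm. Focus is achieved when 1/f = 1/dₒ + 1/dᵢ, giving dₒ = 1/(1/f − 1/(f+e)).
Magnification m = dᵢ/dₒ = (f+e)·(1/f − 1/(f+e)) = e/f = 24/95.59 ≈ 0.2511.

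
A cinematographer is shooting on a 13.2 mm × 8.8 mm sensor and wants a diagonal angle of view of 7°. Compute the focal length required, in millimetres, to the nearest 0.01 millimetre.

129.69 mm

Sensor diagonal = √(13.2² + 8.8²) = √251.6800 ≈ 15.8644 mm.
From α = 2·arctan(d/2f) we get f = d / (2·tan(α/2)).
With d = 15.8644 mm and α/2 = 3.5°, tan(α/2) ≈ 0.06116, so f ≈ 15.8644 / 0.12233 ≈ 129.6905 mm.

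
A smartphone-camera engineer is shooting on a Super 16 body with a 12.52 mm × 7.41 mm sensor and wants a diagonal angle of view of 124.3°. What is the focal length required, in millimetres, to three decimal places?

Sensor diagonal = √(12.52² + 7.41²) = √211.6585 ≈ 14.5485 mm.
From α = 2·arctan(d/2f) we get f = d / (2·tan(α/2)).
With d = 14.5485 mm and α/2 = 62.15°, tan(α/2) ≈ 1.89266, so f ≈ 14.5485 / 3.78533 ≈ 3.8434 mm.

3.843 mm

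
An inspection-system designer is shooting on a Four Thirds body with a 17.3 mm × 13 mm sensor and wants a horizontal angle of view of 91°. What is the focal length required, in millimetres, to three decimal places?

8.500 mm

From α = 2·arctan(w/2f) we get f = w / (2·tan(α/2)).
With w = 17.3 mm and α/2 = 45.5°, tan(α/2) ≈ 1.01761, so f ≈ 17.3 / 2.03521 ≈ 8.5003 mm.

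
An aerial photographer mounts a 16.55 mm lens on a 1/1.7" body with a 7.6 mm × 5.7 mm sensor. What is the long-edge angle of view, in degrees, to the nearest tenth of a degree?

Angle of view α = 2·arctan(w/2f) with w = 7.6 mm and f = 16.55 mm.
w/2f = 0.22961; arctan(0.22961) ≈ 12.9314°, so α ≈ 25.8628°.

25.9°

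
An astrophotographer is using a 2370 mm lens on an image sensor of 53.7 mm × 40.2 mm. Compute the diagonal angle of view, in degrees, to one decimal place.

1.6°

Sensor diagonal = √(53.7² + 40.2²) = √4499.7300 ≈ 67.0800 mm.
Angle of view α = 2·arctan(d/2f) with d = 67.0800 mm and f = 2370 mm.
d/2f = 0.01415; arctan(0.01415) ≈ 0.8108°, so α ≈ 1.6216°.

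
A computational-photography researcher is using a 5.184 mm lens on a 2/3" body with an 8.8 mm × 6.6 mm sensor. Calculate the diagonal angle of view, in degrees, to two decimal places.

93.39°

Sensor diagonal = √(8.8² + 6.6²) = √121.0000 ≈ 11.0000 mm.
Angle of view α = 2·arctan(d/2f) with d = 11.0000 mm and f = 5.184 mm.
d/2f = 1.06096; arctan(1.06096) ≈ 46.6941°, so α ≈ 93.3883°.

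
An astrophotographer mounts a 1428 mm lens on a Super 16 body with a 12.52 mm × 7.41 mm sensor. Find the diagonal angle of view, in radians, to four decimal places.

0.0102 rad

Sensor diagonal = √(12.52² + 7.41²) = √211.6585 ≈ 14.5485 mm.
Angle of view α = 2·arctan(d/2f) with d = 14.5485 mm and f = 1428 mm.
d/2f = 0.00509; arctan(0.00509) ≈ 0.0051 rad, so α ≈ 0.0102 rad.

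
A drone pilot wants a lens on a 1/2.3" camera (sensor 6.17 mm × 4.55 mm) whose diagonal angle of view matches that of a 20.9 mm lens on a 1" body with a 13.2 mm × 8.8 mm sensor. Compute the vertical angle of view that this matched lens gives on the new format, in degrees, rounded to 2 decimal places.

Sensor diagonal = √(13.2² + 8.8²) = √251.6800 ≈ 15.8644 mm.
Sensor diagonal = √(6.17² + 4.55²) = √58.7714 ≈ 7.6663 mm.
Equal diagonal AOV ⇒ f₂ = f₁ · 7.6663/15.8644 = 20.9 × 0.48324 ≈ 10.0996 mm.
Vertical AOV on the new format = 2·arctan(4.55 / (2 × 10.0996)) = 2·arctan(0.22526) ≈ 25.3887°.

25.39°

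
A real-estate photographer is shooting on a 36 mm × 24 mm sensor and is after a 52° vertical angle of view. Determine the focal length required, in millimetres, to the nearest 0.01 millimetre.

24.60 mm

From α = 2·arctan(h/2f) we get f = h / (2·tan(α/2)).
With h = 24 mm and α/2 = 26°, tan(α/2) ≈ 0.48773, so f ≈ 24 / 0.97547 ≈ 24.6036 mm.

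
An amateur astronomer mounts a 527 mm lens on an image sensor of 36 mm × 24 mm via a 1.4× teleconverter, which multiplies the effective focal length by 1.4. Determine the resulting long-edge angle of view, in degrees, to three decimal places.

Effective focal length f = 527 × 1.4 = 737.8 mm.
α = 2·arctan(36 / (2 × 737.8)) = 2·arctan(0.02440) ≈ 2.7951°.

2.795°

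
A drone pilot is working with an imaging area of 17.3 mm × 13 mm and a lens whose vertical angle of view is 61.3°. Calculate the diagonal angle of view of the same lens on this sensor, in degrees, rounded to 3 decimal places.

From the vertical AOV: f = 13 / (2·tan(30.65°)) = 13 / 1.18515 ≈ 10.9690 mm.
Sensor diagonal = √(17.3² + 13²) = √468.2900 ≈ 21.6400 mm.
Diagonal AOV = 2·arctan(21.6400 / (2 × 10.9690)) = 2·arctan(0.98641) ≈ 89.2162°.

89.216°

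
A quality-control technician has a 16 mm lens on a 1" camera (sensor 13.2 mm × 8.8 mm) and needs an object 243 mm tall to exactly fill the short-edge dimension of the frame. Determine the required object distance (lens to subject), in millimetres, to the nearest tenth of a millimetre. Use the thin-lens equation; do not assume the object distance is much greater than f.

457.8 mm

Magnification m = h/W = dᵢ/dₒ; combined with 1/f = 1/dₒ + 1/dᵢ this gives dₒ = f·(1 + W/h).
dₒ = 16 mm × (1 + 243/8.8) = 16 × 28.6136 ≈ 457.818 mm.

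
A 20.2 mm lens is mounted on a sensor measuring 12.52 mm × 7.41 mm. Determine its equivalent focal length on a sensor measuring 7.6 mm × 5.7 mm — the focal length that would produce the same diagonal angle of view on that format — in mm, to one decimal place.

13.2 mm

Sensor diagonal = √(12.52² + 7.41²) = √211.6585 ≈ 14.5485 mm.
Sensor diagonal = √(7.6² + 5.7²) = √90.2500 ≈ 9.5000 mm.
Equal angle of view means equal diagonal/f ratio, so f₂ = f₁ · (diagonal₂/diagonal₁) = 20.2 × 9.5000/14.5485.
f₂ = 20.2 × 0.65299 ≈ 13.190 mm.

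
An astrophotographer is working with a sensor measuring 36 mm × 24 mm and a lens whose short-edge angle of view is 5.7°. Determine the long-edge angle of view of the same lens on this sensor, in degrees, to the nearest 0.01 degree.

From the short-edge AOV: f = 24 / (2·tan(2.85°)) = 24 / 0.09957 ≈ 241.0464 mm.
Long-edge AOV = 2·arctan(36 / (2 × 241.0464)) = 2·arctan(0.07467) ≈ 8.5412°.

8.54°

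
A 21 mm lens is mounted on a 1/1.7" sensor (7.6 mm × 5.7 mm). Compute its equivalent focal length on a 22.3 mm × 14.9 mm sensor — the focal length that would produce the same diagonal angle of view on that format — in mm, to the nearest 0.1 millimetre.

59.3 mm

Sensor diagonal = √(7.6² + 5.7²) = √90.2500 ≈ 9.5000 mm.
Sensor diagonal = √(22.3² + 14.9²) = √719.3000 ≈ 26.8198 mm.
Equal angle of view means equal diagonal/f ratio, so f₂ = f₁ · (diagonal₂/diagonal₁) = 21 × 26.8198/9.5000.
f₂ = 21 × 2.82313 ≈ 59.286 mm.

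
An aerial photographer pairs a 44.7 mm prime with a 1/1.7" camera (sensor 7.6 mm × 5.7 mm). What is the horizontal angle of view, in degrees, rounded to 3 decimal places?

9.718°

Angle of view α = 2·arctan(w/2f) with w = 7.6 mm and f = 44.7 mm.
w/2f = 0.08501; arctan(0.08501) ≈ 4.8591°, so α ≈ 9.7182°.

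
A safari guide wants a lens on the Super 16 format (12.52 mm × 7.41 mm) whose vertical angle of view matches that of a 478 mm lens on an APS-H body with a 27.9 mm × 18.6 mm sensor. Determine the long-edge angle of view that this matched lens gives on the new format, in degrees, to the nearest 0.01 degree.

3.77°

Equal vertical AOV ⇒ f₂ = f₁ · 7.41/18.6 = 478 × 0.39839 ≈ 190.4290 mm.
Long-edge AOV on the new format = 2·arctan(12.52 / (2 × 190.4290)) = 2·arctan(0.03287) ≈ 3.7656°.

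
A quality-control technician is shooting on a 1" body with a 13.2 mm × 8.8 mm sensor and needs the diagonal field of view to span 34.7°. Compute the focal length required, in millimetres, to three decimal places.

25.389 mm

Sensor diagonal = √(13.2² + 8.8²) = √251.6800 ≈ 15.8644 mm.
From α = 2·arctan(d/2f) we get f = d / (2·tan(α/2)).
With d = 15.8644 mm and α/2 = 17.35°, tan(α/2) ≈ 0.31242, so f ≈ 15.8644 / 0.62485 ≈ 25.3893 mm.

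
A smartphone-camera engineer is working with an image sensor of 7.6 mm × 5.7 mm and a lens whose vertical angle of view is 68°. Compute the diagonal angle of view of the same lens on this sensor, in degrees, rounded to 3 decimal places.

96.691°

From the vertical AOV: f = 5.7 / (2·tan(34°)) = 5.7 / 1.34902 ≈ 4.2253 mm.
Sensor diagonal = √(7.6² + 5.7²) = √90.2500 ≈ 9.5000 mm.
Diagonal AOV = 2·arctan(9.5000 / (2 × 4.2253)) = 2·arctan(1.12418) ≈ 96.6915°.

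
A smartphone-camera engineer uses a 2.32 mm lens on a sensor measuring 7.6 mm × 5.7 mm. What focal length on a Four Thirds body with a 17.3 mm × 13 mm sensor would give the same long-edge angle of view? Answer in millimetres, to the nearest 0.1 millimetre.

5.3 mm

Equal angle of view means equal width/f ratio, so f₂ = f₁ · (width₂/width₁) = 2.32 × 17.3/7.6.
f₂ = 2.32 × 2.27632 ≈ 5.281 mm.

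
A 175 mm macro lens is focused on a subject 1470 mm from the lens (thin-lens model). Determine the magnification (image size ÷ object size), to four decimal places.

0.1351×

Thin lens: 1/f = 1/dₒ + 1/dᵢ → 1/dᵢ = 1/175 − 1/1470 = 0.0050340 mm⁻¹, so dᵢ ≈ 198.6486 mm.
Magnification m = dᵢ/dₒ = 198.6486/1470 ≈ 0.13514.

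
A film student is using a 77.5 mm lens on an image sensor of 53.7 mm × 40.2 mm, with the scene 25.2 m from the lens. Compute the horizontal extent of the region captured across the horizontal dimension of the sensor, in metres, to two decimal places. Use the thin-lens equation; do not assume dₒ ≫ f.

dₒ: 25.2 m = 25200 mm.
Similar triangles through the lens centre give W/dₒ = w/dᵢ; with 1/f = 1/dₒ + 1/dᵢ this gives W = w·(dₒ − f)/f.
W = 53.7 mm × (25200 − 77.5) / 77.5 = 53.7 × 324.1613 ≈ 17407.461 mm = 17.4075 m.

17.41 m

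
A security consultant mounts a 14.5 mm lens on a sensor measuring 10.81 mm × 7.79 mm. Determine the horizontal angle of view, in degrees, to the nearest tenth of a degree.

40.9°

Angle of view α = 2·arctan(w/2f) with w = 10.81 mm and f = 14.5 mm.
w/2f = 0.37276; arctan(0.37276) ≈ 20.4434°, so α ≈ 40.8867°.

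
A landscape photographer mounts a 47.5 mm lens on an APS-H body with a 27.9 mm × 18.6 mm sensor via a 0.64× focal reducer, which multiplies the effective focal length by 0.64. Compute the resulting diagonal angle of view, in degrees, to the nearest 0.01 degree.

57.75°

Effective focal length f = 47.5 × 0.64 = 30.4 mm.
Sensor diagonal = √(27.9² + 18.6²) = √1124.3700 ≈ 33.5316 mm.
α = 2·arctan(33.532 / (2 × 30.4)) = 2·arctan(0.55151) ≈ 57.7541°.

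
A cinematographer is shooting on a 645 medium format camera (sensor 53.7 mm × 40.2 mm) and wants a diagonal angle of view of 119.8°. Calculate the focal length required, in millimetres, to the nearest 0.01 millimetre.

19.44 mm

Sensor diagonal = √(53.7² + 40.2²) = √4499.7300 ≈ 67.0800 mm.
From α = 2·arctan(d/2f) we get f = d / (2·tan(α/2)).
With d = 67.0800 mm and α/2 = 59.9°, tan(α/2) ≈ 1.72509, so f ≈ 67.0800 / 3.45018 ≈ 19.4425 mm.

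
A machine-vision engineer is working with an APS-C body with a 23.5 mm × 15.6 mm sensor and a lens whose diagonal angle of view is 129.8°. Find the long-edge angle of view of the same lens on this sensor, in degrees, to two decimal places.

121.31°

Sensor diagonal = √(23.5² + 15.6²) = √795.6100 ≈ 28.2066 mm.
From the diagonal AOV: f = 28.2066 / (2·tan(64.9°)) = 28.2066 / 4.26954 ≈ 6.6065 mm.
Long-edge AOV = 2·arctan(23.5 / (2 × 6.6065)) = 2·arctan(1.77856) ≈ 121.3061°.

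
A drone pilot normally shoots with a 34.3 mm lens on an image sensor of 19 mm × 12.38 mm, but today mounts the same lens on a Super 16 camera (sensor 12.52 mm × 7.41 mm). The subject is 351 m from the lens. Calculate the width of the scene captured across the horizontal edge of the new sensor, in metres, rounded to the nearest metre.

The focal length stays 34.3 mm; the relevant sensor dimension is now w = 12.52 mm. Object distance dₒ = 351 m = 351000 mm.
Thin-lens field width W = w·(dₒ − f)/f = 12.52 × (351000 − 34.3)/34.3 ≈ 128107.597 mm = 128.108 m.

128 m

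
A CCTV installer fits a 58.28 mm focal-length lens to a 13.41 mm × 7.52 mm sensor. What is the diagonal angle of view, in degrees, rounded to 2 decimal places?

15.03°

Sensor diagonal = √(13.41² + 7.52²) = √236.3785 ≈ 15.3746 mm.
Angle of view α = 2·arctan(d/2f) with d = 15.3746 mm and f = 58.28 mm.
d/2f = 0.13190; arctan(0.13190) ≈ 7.5141°, so α ≈ 15.0282°.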